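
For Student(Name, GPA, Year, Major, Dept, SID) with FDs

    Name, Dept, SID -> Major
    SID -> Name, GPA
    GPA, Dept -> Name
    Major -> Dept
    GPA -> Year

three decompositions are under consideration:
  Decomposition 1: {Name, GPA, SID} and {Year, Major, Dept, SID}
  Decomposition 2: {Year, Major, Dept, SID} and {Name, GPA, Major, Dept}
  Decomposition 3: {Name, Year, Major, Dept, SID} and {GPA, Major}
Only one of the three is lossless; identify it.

Decomposition 1

Decomposition 1: common = {SID}, closure = {Name, GPA, Year, SID} → lossless.
Decomposition 2: common = {Major, Dept}, closure = {Major, Dept} → lossy.
Decomposition 3: common = {Major}, closure = {Major, Dept} → lossy.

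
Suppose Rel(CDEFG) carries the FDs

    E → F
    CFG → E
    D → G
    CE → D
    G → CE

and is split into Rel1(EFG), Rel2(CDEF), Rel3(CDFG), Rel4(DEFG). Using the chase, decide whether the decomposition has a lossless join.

Yes

Chase test. Columns are CDEFG; row i has aⱼ where attribute j ∈ Reli, else bᵢⱼ.
Initial tableau (one row per fragment):
  row 1: b11 b12 a3 a4 a5
  row 2: a1 a2 a3 a4 b25
  row 3: a1 a2 b33 a4 a5
  row 4: b41 a2 a3 a4 a5
Rows 2 and 3 agree on D; apply D→G and equate their G entries.
Rows 1 and 2 agree on G; apply G→CE and equate their CE entries.
Rows 1 and 3 agree on G; apply G→CE and equate their CE entries.
Rows 1 and 4 agree on G; apply G→CE and equate their CE entries.
Rows 1 and 2 agree on CE; apply CE→D and equate their D entries.
Row 1 is now all distinguished symbols — the join is lossless.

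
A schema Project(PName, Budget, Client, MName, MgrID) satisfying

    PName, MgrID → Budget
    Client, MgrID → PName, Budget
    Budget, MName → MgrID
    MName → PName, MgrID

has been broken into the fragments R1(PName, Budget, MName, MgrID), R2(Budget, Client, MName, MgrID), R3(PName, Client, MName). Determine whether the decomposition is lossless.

Chase test. Columns are PName, Budget, Client, MName, MgrID; row i has aⱼ where attribute j ∈ Ri, else bᵢⱼ.
Initial tableau (one row per fragment):
  row 1: a1 a2 b13 a4 a5
  row 2: b21 a2 a3 a4 a5
  row 3: a1 b32 a3 a4 b35
Rows 1 and 2 agree on MName; apply MName→PName, MgrID and equate their PName, MgrID entries.
Rows 1 and 3 agree on MName; apply MName→PName, MgrID and equate their PName, MgrID entries.
Rows 1 and 3 agree on PName, MgrID; apply PName, MgrID→Budget and equate their Budget entries.
Row 2 is now all distinguished symbols — the join is lossless.

Yes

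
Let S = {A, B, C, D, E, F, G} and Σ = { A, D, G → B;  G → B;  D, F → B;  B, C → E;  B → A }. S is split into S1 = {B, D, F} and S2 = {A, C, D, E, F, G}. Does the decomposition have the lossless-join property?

Yes

Common attributes: S1 ∩ S2 = {D, F}.
Closure of {D, F}: D, F → B applies, adding B; B → A applies, adding A. So (D, F)⁺ = {A, B, D, F}.
This closure contains every attribute of S1, so S1 ∩ S2 → S1. The join is lossless.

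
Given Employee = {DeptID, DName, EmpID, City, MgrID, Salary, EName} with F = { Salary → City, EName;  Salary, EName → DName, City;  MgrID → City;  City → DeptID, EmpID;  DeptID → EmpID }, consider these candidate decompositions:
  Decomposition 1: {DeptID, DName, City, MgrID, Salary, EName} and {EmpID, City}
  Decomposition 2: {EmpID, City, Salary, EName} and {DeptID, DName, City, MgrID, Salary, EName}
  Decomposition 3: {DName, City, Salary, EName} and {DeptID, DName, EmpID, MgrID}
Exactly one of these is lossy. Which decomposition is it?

Decomposition 1: common = {City}, closure = {DeptID, EmpID, City} → lossless.
Decomposition 2: common = {City, Salary, EName}, closure = {DeptID, DName, EmpID, City, Salary, EName} → lossless.
Decomposition 3: common = {DName}, closure = {DName} → lossy.

Decomposition 3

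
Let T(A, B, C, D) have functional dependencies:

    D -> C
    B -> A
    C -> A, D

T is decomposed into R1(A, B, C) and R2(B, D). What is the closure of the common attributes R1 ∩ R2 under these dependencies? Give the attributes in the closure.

R1 ∩ R2 = {B}.
B → A applies, adding A
Closure: {A, B}.

A, B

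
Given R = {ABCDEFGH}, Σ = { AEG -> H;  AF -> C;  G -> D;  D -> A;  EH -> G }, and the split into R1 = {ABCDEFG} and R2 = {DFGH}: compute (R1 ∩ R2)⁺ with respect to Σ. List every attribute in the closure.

R1 ∩ R2 = {DFG}.
D → A applies, adding A
AF → C applies, adding C
Closure: {ACDFG}.

ACDFG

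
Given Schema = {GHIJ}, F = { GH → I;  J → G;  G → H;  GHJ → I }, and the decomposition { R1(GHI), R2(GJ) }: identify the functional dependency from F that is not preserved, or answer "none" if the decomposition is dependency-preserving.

GH → I lies within R1.
J → G lies within R2.
G → H lies within R1.
GHJ → I: restricted closure across fragments reaches I.
Every dependency is enforceable on the fragments, so the decomposition is dependency-preserving.

none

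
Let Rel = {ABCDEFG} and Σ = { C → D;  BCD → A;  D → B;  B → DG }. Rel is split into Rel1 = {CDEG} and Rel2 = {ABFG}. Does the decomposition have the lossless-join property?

No

Common attributes: Rel1 ∩ Rel2 = {G}.
No dependency enlarges {G}, so (G)⁺ = {G}.
The closure contains neither all of Rel1 = {CDEG} nor all of Rel2 = {ABFG}, so the common attributes are not a superkey of either fragment. The join is lossy.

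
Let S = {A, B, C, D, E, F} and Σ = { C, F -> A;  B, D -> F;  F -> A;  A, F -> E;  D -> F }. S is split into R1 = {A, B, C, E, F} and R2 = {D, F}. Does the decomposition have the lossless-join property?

No

Common attributes: R1 ∩ R2 = {F}.
Closure of {F}: F → A applies, adding A; A, F → E applies, adding E. So (F)⁺ = {A, E, F}.
The closure contains neither all of R1 = {A, B, C, E, F} nor all of R2 = {D, F}, so the common attributes are not a superkey of either fragment. The join is lossy.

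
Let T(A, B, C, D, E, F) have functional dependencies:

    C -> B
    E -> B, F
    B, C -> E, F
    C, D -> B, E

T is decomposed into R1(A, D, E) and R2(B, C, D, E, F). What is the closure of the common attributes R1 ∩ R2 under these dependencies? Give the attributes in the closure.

R1 ∩ R2 = {D, E}.
E → B, F applies, adding B, F
Closure: {B, D, E, F}.

B, D, E, F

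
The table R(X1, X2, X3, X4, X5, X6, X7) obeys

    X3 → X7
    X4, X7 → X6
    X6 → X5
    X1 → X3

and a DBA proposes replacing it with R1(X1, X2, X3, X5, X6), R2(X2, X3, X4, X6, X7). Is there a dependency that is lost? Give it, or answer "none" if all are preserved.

X3 → X7 lies within R2.
X4, X7 → X6 lies within R2.
X6 → X5 lies within R1.
X1 → X3 lies within R1.
Every dependency is enforceable on the fragments, so the decomposition is dependency-preserving.

none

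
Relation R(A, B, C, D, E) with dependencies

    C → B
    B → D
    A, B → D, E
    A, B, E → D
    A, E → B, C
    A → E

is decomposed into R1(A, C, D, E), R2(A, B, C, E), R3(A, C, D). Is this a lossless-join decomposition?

Yes

Chase test. Columns are A, B, C, D, E; row i has aⱼ where attribute j ∈ Ri, else bᵢⱼ.
Initial tableau (one row per fragment):
  row 1: a1 b12 a3 a4 a5
  row 2: a1 a2 a3 b24 a5
  row 3: a1 b32 a3 a4 b35
Rows 1 and 2 agree on C; apply C→B and equate their B entries.
Rows 1 and 3 agree on C; apply C→B and equate their B entries.
Rows 1 and 2 agree on B; apply B→D and equate their D entries.
Rows 1 and 3 agree on A, B; apply A, B→D, E and equate their D, E entries.
Row 1 is now all distinguished symbols — the join is lossless.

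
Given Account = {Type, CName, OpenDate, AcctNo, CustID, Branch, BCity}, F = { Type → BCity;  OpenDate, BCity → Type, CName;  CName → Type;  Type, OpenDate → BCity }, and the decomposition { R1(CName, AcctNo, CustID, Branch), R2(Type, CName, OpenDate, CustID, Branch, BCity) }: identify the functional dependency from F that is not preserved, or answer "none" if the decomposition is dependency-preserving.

none

Type → BCity lies within R2.
OpenDate, BCity → Type, CName lies within R2.
CName → Type lies within R2.
Type, OpenDate → BCity lies within R2.
Every dependency is enforceable on the fragments, so the decomposition is dependency-preserving.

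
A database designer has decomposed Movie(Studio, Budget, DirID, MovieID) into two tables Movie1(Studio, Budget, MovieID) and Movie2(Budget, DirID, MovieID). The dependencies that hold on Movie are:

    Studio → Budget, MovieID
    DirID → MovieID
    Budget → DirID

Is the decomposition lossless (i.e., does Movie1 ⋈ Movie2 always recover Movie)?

Yes

Common attributes: Movie1 ∩ Movie2 = {Budget, MovieID}.
Closure of {Budget, MovieID}: Budget → DirID applies, adding DirID. So (Budget, MovieID)⁺ = {Budget, DirID, MovieID}.
This closure contains every attribute of Movie2, so Movie1 ∩ Movie2 → Movie2. The join is lossless.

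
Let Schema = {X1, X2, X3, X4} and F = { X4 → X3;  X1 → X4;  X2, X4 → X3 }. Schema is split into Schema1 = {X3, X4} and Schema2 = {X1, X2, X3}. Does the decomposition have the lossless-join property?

No

Common attributes: Schema1 ∩ Schema2 = {X3}.
No dependency enlarges {X3}, so (X3)⁺ = {X3}.
The closure contains neither all of Schema1 = {X3, X4} nor all of Schema2 = {X1, X2, X3}, so the common attributes are not a superkey of either fragment. The join is lossy.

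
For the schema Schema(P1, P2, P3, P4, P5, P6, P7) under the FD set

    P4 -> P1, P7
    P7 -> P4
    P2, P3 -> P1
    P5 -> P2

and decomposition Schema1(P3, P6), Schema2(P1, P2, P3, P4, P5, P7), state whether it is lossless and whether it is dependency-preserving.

lossy but dependency-preserving

Lossless test: (P3)⁺ = {P3}, which is a superkey of neither fragment — lossy.
Dependency preservation: every FD's attributes lie within a single fragment, so each can be enforced locally — preserved.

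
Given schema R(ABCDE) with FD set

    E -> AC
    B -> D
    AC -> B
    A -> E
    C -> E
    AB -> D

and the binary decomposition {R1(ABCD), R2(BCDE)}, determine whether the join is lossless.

Yes

Common attributes: R1 ∩ R2 = {BCD}.
Closure of {BCD}: C → E applies, adding E; E → AC applies, adding A. So (BCD)⁺ = {ABCDE}.
This closure contains every attribute of R1, so R1 ∩ R2 → R1. The join is lossless.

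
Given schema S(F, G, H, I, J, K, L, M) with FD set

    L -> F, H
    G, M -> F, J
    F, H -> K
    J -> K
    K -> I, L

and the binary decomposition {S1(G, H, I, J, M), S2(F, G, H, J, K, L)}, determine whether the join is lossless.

Common attributes: S1 ∩ S2 = {G, H, J}.
Closure of {G, H, J}: J → K applies, adding K; K → I, L applies, adding I, L; L → F, H applies, adding F. So (G, H, J)⁺ = {F, G, H, I, J, K, L}.
This closure contains every attribute of S2, so S1 ∩ S2 → S2. The join is lossless.

Yes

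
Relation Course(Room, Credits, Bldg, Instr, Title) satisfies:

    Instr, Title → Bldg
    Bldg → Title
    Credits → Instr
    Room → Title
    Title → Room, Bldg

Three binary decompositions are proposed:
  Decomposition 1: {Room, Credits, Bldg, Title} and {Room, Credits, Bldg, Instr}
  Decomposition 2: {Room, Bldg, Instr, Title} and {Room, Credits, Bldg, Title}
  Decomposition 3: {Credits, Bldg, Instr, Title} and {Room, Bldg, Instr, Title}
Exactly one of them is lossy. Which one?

Decomposition 2

Decomposition 1: common = {Room, Credits, Bldg}, closure = {Room, Credits, Bldg, Instr, Title} → lossless.
Decomposition 2: common = {Room, Bldg, Title}, closure = {Room, Bldg, Title} → lossy.
Decomposition 3: common = {Bldg, Instr, Title}, closure = {Room, Bldg, Instr, Title} → lossless.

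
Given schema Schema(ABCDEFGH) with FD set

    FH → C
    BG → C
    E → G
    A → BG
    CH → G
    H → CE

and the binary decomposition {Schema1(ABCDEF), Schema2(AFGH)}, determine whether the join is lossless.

No

Common attributes: Schema1 ∩ Schema2 = {AF}.
Closure of {AF}: A → BG applies, adding BG; BG → C applies, adding C. So (AF)⁺ = {ABCFG}.
The closure contains neither all of Schema1 = {ABCDEF} nor all of Schema2 = {AFGH}, so the common attributes are not a superkey of either fragment. The join is lossy.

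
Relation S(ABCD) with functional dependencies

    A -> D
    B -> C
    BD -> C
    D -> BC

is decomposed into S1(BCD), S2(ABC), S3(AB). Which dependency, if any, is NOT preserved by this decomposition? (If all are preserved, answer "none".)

A -> D

Check A → D: no single fragment contains all of {AD}, and the restricted closure of {A} across the fragments never reaches {D}.
B → C is preserved.
BD → C is preserved.
D → BC is preserved.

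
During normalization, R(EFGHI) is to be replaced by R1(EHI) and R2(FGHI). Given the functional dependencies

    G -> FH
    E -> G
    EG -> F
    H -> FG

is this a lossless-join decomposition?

Yes

Common attributes: R1 ∩ R2 = {HI}.
Closure of {HI}: H → FG applies, adding FG. So (HI)⁺ = {FGHI}.
This closure contains every attribute of R2, so R1 ∩ R2 → R2. The join is lossless.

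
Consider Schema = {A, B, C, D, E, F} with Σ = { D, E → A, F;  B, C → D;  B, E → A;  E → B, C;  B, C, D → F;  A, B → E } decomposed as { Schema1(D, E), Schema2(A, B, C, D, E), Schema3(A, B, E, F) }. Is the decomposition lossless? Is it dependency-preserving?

Lossless test (chase): Rows 1 and 2 agree on D, E; apply D, E→A, F and equate their A, F entries. Rows 1 and 2 agree on E; apply E→B, C and equate their B, C entries. Rows 1 and 3 agree on E; apply E→B, C and equate their B, C entries. Rows 1 and 3 agree on B, C; apply B, C→D and equate their D entries. Rows 1 and 3 agree on B, C, D; apply B, C, D→F and equate their F entries. Row 1 is now all distinguished symbols — the join is lossless.
Dependency preservation: the restricted closure of {B, C, D} across the fragments never reaches {F}, so B, C, D → F cannot be enforced without a join — not preserved.

lossless but not dependency-preserving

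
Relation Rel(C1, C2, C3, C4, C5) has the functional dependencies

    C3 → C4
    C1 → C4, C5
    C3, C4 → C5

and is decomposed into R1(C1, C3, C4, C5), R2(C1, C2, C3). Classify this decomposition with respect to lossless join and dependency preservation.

Lossless test: (C1, C3)⁺ = {C1, C3, C4, C5}, which contains all of one fragment — lossless.
Dependency preservation: every FD's attributes lie within a single fragment, so each can be enforced locally — preserved.

lossless and dependency-preserving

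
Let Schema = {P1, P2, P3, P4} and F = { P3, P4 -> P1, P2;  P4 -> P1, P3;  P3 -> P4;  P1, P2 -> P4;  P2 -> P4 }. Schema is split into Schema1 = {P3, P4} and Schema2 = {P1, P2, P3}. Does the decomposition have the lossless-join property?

Yes

Common attributes: Schema1 ∩ Schema2 = {P3}.
Closure of {P3}: P3 → P4 applies, adding P4; P3, P4 → P1, P2 applies, adding P1, P2. So (P3)⁺ = {P1, P2, P3, P4}.
This closure contains every attribute of Schema1, so Schema1 ∩ Schema2 → Schema1. The join is lossless.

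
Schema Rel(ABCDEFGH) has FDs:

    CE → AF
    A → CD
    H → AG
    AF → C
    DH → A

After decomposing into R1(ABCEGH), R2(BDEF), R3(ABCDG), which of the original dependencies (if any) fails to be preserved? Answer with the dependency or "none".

CE → AF

Check CE → AF: no single fragment contains all of {ACEF}, and the restricted closure of {CE} across the fragments never reaches {AF}.
A → CD is preserved.
H → AG is preserved.
AF → C is preserved.
DH → A is preserved.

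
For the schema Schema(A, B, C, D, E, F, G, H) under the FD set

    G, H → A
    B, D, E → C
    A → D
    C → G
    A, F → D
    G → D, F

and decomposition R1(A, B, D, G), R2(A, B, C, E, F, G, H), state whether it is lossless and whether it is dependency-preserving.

Lossless test: (A, B, G)⁺ = {A, B, D, F, G}, which contains all of one fragment — lossless.
Dependency preservation: the restricted closure of {B, D, E} across the fragments never reaches {C}, so B, D, E → C cannot be enforced without a join — not preserved.

lossless but not dependency-preserving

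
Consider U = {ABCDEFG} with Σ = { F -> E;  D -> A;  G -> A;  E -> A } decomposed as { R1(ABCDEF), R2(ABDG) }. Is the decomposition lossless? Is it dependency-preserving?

lossy but dependency-preserving

Lossless test: (ABD)⁺ = {ABD}, which is a superkey of neither fragment — lossy.
Dependency preservation: every FD's attributes lie within a single fragment, so each can be enforced locally — preserved.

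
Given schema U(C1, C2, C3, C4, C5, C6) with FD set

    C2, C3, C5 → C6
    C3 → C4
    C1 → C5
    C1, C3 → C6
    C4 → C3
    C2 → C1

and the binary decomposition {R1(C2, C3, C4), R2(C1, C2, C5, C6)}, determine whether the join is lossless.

No

Common attributes: R1 ∩ R2 = {C2}.
Closure of {C2}: C2 → C1 applies, adding C1; C1 → C5 applies, adding C5. So (C2)⁺ = {C1, C2, C5}.
The closure contains neither all of R1 = {C2, C3, C4} nor all of R2 = {C1, C2, C5, C6}, so the common attributes are not a superkey of either fragment. The join is lossy.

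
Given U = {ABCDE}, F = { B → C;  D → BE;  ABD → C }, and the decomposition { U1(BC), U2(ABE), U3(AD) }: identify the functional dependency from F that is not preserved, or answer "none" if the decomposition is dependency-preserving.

Check D → BE: no single fragment contains all of {BDE}, and the restricted closure of {D} across the fragments never reaches {BE}.
B → C is preserved.
ABD → C is preserved.

D → BE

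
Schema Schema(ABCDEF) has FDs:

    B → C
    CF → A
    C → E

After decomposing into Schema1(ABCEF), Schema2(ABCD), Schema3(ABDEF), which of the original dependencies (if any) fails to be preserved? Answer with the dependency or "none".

none

B → C lies within Schema1.
CF → A lies within Schema1.
C → E lies within Schema1.
Every dependency is enforceable on the fragments, so the decomposition is dependency-preserving.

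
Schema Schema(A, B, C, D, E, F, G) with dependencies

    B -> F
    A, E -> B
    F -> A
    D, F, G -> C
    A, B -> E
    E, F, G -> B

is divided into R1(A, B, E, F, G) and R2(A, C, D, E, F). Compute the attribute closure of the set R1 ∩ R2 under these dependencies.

R1 ∩ R2 = {A, E, F}.
A, E → B applies, adding B
Closure: {A, B, E, F}.

A, B, E, F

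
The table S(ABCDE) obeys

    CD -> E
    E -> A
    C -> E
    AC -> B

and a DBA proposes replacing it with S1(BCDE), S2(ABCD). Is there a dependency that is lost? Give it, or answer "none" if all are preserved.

E -> A

Check E → A: no single fragment contains all of {AE}, and the restricted closure of {E} across the fragments never reaches {A}.
CD → E is preserved.
C → E is preserved.
AC → B is preserved.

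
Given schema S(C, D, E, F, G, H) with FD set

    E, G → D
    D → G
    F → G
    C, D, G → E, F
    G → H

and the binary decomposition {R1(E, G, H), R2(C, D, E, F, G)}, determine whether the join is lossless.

Yes

Common attributes: R1 ∩ R2 = {E, G}.
Closure of {E, G}: E, G → D applies, adding D; G → H applies, adding H. So (E, G)⁺ = {D, E, G, H}.
This closure contains every attribute of R1, so R1 ∩ R2 → R1. The join is lossless.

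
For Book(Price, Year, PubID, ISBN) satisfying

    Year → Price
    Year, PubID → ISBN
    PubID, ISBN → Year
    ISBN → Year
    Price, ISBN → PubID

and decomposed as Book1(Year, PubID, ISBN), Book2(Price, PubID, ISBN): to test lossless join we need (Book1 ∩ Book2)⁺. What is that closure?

Price, Year, PubID, ISBN

Book1 ∩ Book2 = {PubID, ISBN}.
PubID, ISBN → Year applies, adding Year
Year → Price applies, adding Price
Closure: {Price, Year, PubID, ISBN}.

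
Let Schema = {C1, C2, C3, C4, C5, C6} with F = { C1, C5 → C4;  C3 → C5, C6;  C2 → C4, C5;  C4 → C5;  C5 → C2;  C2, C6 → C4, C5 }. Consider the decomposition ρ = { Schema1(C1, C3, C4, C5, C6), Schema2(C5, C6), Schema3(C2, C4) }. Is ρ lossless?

Chase test. Columns are C1, C2, C3, C4, C5, C6; row i has aⱼ where attribute j ∈ Schemai, else bᵢⱼ.
Initial tableau (one row per fragment):
  row 1: a1 b12 a3 a4 a5 a6
  row 2: b21 b22 b23 b24 a5 a6
  row 3: b31 a2 b33 a4 b35 b36
Rows 1 and 3 agree on C4; apply C4→C5 and equate their C5 entries.
Rows 1 and 2 agree on C5; apply C5→C2 and equate their C2 entries.
Rows 1 and 3 agree on C5; apply C5→C2 and equate their C2 entries.
Rows 1 and 2 agree on C2, C6; apply C2, C6→C4, C5 and equate their C4, C5 entries.
Row 1 is now all distinguished symbols — the join is lossless.

Yes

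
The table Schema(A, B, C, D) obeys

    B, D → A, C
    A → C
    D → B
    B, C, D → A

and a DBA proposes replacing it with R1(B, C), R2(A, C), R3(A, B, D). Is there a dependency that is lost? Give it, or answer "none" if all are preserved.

B, D → A, C: restricted closure across fragments reaches A, C.
A → C lies within R2.
D → B lies within R3.
B, C, D → A: restricted closure across fragments reaches A.
Every dependency is enforceable on the fragments, so the decomposition is dependency-preserving.

none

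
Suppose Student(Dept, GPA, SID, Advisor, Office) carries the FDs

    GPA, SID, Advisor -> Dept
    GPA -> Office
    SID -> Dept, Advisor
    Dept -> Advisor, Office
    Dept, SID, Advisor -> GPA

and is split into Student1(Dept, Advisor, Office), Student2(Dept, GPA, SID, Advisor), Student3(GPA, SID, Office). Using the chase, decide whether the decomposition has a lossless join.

Chase test. Columns are Dept, GPA, SID, Advisor, Office; row i has aⱼ where attribute j ∈ Studenti, else bᵢⱼ.
Initial tableau (one row per fragment):
  row 1: a1 b12 b13 a4 a5
  row 2: a1 a2 a3 a4 b25
  row 3: b31 a2 a3 b34 a5
Rows 2 and 3 agree on GPA; apply GPA→Office and equate their Office entries.
Rows 2 and 3 agree on SID; apply SID→Dept, Advisor and equate their Dept, Advisor entries.
Row 2 is now all distinguished symbols — the join is lossless.

Yes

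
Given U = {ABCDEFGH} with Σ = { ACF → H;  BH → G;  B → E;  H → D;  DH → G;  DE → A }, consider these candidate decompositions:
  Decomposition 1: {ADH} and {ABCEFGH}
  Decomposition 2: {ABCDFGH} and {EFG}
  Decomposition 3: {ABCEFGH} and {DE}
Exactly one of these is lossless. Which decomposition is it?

Decomposition 1: common = {AH}, closure = {ADGH} → lossless.
Decomposition 2: common = {FG}, closure = {FG} → lossy.
Decomposition 3: common = {E}, closure = {E} → lossy.

Decomposition 1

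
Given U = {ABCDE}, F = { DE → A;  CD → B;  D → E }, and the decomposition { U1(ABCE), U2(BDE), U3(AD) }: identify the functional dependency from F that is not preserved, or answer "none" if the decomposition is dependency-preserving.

Check CD → B: no single fragment contains all of {BCD}, and the restricted closure of {CD} across the fragments never reaches {B}.
DE → A is preserved.
D → E is preserved.

CD → B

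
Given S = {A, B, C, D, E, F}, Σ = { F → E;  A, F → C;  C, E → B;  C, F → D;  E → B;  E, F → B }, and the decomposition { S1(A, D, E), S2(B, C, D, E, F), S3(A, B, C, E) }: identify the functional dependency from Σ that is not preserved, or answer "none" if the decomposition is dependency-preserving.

Check A, F → C: no single fragment contains all of {A, C, F}, and the restricted closure of {A, F} across the fragments never reaches {C}.
F → E is preserved.
C, E → B is preserved.
C, F → D is preserved.
E → B is preserved.
E, F → B is preserved.

A, F → C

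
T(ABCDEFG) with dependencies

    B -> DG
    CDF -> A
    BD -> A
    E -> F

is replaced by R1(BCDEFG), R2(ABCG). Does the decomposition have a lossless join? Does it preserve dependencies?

Lossless test: (BCG)⁺ = {ABCDG}, which contains all of one fragment — lossless.
Dependency preservation: the restricted closure of {CDF} across the fragments never reaches {A}, so CDF → A cannot be enforced without a join — not preserved.

lossless but not dependency-preserving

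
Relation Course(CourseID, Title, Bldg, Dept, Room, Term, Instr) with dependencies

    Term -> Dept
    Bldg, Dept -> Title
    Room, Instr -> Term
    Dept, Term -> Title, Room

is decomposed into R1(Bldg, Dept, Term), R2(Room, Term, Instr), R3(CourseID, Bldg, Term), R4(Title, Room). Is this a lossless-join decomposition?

No

Chase test. Columns are CourseID, Title, Bldg, Dept, Room, Term, Instr; row i has aⱼ where attribute j ∈ Ri, else bᵢⱼ.
Initial tableau (one row per fragment):
  row 1: b11 b12 a3 a4 b15 a6 b17
  row 2: b21 b22 b23 b24 a5 a6 a7
  row 3: a1 b32 a3 b34 b35 a6 b37
  row 4: b41 a2 b43 b44 a5 b46 b47
Rows 1 and 2 agree on Term; apply Term→Dept and equate their Dept entries.
Rows 1 and 3 agree on Term; apply Term→Dept and equate their Dept entries.
Rows 1 and 3 agree on Bldg, Dept; apply Bldg, Dept→Title and equate their Title entries.
Rows 1 and 2 agree on Dept, Term; apply Dept, Term→Title, Room and equate their Title, Room entries.
Rows 1 and 3 agree on Dept, Term; apply Dept, Term→Title, Room and equate their Title, Room entries.
No row becomes fully distinguished — the join is lossy.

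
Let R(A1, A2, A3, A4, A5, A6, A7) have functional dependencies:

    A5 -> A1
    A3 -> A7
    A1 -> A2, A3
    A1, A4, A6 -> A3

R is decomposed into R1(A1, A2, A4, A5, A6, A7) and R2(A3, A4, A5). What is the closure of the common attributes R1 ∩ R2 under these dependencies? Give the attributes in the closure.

R1 ∩ R2 = {A4, A5}.
A5 → A1 applies, adding A1
A1 → A2, A3 applies, adding A2, A3
A3 → A7 applies, adding A7
Closure: {A1, A2, A3, A4, A5, A7}.

A1, A2, A3, A4, A5, A7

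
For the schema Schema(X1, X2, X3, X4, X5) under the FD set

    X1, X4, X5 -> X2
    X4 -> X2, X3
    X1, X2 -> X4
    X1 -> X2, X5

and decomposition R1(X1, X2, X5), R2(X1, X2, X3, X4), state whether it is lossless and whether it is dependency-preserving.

lossless and dependency-preserving

Lossless test: (X1, X2)⁺ = {X1, X2, X3, X4, X5}, which contains all of one fragment — lossless.
Dependency preservation: X1, X4, X5 → X2 is not contained in any single fragment, but the restricted closure of its left-hand side across the fragments still reaches the right-hand side; the remaining FDs each lie inside some fragment. All dependencies are preserved.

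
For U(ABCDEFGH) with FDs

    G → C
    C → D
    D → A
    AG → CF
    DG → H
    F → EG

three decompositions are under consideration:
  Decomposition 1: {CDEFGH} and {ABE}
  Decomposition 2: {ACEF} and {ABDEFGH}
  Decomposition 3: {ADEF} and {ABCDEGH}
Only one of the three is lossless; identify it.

Decomposition 2

Decomposition 1: common = {E}, closure = {E} → lossy.
Decomposition 2: common = {AEF}, closure = {ACDEFGH} → lossless.
Decomposition 3: common = {ADE}, closure = {ADE} → lossy.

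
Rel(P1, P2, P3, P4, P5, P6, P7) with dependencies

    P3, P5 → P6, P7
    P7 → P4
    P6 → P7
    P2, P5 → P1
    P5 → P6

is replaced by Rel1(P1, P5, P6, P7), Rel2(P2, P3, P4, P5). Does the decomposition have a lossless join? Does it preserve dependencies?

Lossless test: (P5)⁺ = {P4, P5, P6, P7}, which is a superkey of neither fragment — lossy.
Dependency preservation: the restricted closure of {P7} across the fragments never reaches {P4}, so P7 → P4 cannot be enforced without a join — not preserved.

lossy and not dependency-preserving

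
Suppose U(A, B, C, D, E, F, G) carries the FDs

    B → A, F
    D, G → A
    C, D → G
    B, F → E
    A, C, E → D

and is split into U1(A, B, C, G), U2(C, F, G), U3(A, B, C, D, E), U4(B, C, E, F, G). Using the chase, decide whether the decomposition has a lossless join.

Chase test. Columns are A, B, C, D, E, F, G; row i has aⱼ where attribute j ∈ Ui, else bᵢⱼ.
Initial tableau (one row per fragment):
  row 1: a1 a2 a3 b14 b15 b16 a7
  row 2: b21 b22 a3 b24 b25 a6 a7
  row 3: a1 a2 a3 a4 a5 b36 b37
  row 4: b41 a2 a3 b44 a5 a6 a7
Rows 1 and 3 agree on B; apply B→A, F and equate their A, F entries.
Rows 1 and 4 agree on B; apply B→A, F and equate their A, F entries.
Rows 1 and 3 agree on B, F; apply B, F→E and equate their E entries.
Rows 1 and 3 agree on A, C, E; apply A, C, E→D and equate their D entries.
Rows 1 and 4 agree on A, C, E; apply A, C, E→D and equate their D entries.
Rows 1 and 3 agree on C, D; apply C, D→G and equate their G entries.
Row 1 is now all distinguished symbols — the join is lossless.

Yes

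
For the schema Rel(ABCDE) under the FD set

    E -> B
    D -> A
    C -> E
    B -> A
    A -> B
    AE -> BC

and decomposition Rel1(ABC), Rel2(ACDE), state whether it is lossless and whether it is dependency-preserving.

lossless and dependency-preserving

Lossless test: (AC)⁺ = {ABCE}, which contains all of one fragment — lossless.
Dependency preservation: E → B; AE → BC are not contained in any single fragment, but the restricted closure of each left-hand side across the fragments still reaches the right-hand side; the remaining FDs each lie inside some fragment. All dependencies are preserved.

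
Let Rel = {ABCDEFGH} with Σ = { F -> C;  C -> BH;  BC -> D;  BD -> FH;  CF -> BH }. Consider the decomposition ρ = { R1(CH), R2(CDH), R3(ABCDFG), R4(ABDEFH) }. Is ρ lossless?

No

Chase test. Columns are ABCDEFGH; row i has aⱼ where attribute j ∈ Ri, else bᵢⱼ.
Initial tableau (one row per fragment):
  row 1: b11 b12 a3 b14 b15 b16 b17 a8
  row 2: b21 b22 a3 a4 b25 b26 b27 a8
  row 3: a1 a2 a3 a4 b35 a6 a7 b38
  row 4: a1 a2 b43 a4 a5 a6 b47 a8
Rows 3 and 4 agree on F; apply F→C and equate their C entries.
Rows 1 and 2 agree on C; apply C→BH and equate their BH entries.
Rows 1 and 3 agree on C; apply C→BH and equate their BH entries.
Rows 1 and 2 agree on BC; apply BC→D and equate their D entries.
Rows 1 and 2 agree on BD; apply BD→FH and equate their FH entries.
Rows 1 and 3 agree on BD; apply BD→FH and equate their FH entries.
No row becomes fully distinguished — the join is lossy.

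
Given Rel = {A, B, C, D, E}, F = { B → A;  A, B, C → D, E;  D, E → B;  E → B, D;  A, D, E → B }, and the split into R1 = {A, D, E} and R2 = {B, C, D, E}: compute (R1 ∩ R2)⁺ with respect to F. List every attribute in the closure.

R1 ∩ R2 = {D, E}.
D, E → B applies, adding B
B → A applies, adding A
Closure: {A, B, D, E}.

A, B, D, E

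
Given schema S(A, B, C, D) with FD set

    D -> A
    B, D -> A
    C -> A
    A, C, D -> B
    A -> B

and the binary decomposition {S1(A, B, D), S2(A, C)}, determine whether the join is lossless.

No

Common attributes: S1 ∩ S2 = {A}.
Closure of {A}: A → B applies, adding B. So (A)⁺ = {A, B}.
The closure contains neither all of S1 = {A, B, D} nor all of S2 = {A, C}, so the common attributes are not a superkey of either fragment. The join is lossy.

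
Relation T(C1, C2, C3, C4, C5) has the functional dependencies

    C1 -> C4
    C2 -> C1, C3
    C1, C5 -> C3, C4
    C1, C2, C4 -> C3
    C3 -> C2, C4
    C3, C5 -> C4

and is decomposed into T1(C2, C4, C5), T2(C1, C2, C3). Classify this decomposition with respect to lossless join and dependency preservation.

Lossless test: (C2)⁺ = {C1, C2, C3, C4}, which contains all of one fragment — lossless.
Dependency preservation: the restricted closure of {C1} across the fragments never reaches {C4}, so C1 → C4 cannot be enforced without a join — not preserved.

lossless but not dependency-preserving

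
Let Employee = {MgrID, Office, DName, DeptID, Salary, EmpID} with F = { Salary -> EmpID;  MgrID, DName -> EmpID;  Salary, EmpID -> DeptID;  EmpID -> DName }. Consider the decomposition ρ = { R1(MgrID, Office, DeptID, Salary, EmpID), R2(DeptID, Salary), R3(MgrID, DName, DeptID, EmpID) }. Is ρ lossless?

Chase test. Columns are MgrID, Office, DName, DeptID, Salary, EmpID; row i has aⱼ where attribute j ∈ Ri, else bᵢⱼ.
Initial tableau (one row per fragment):
  row 1: a1 a2 b13 a4 a5 a6
  row 2: b21 b22 b23 a4 a5 b26
  row 3: a1 b32 a3 a4 b35 a6
Rows 1 and 2 agree on Salary; apply Salary→EmpID and equate their EmpID entries.
Rows 1 and 2 agree on EmpID; apply EmpID→DName and equate their DName entries.
Rows 1 and 3 agree on EmpID; apply EmpID→DName and equate their DName entries.
Row 1 is now all distinguished symbols — the join is lossless.

Yes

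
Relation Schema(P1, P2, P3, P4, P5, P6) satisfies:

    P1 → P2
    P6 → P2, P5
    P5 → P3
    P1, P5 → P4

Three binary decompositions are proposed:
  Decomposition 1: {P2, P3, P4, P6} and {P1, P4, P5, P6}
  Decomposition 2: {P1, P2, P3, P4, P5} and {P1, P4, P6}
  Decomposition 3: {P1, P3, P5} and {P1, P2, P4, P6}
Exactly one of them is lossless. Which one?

Decomposition 1: common = {P4, P6}, closure = {P2, P3, P4, P5, P6} → lossless.
Decomposition 2: common = {P1, P4}, closure = {P1, P2, P4} → lossy.
Decomposition 3: common = {P1}, closure = {P1, P2} → lossy.

Decomposition 1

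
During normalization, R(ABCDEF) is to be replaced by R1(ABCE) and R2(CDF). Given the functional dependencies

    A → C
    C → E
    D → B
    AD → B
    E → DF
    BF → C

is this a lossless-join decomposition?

Common attributes: R1 ∩ R2 = {C}.
Closure of {C}: C → E applies, adding E; E → DF applies, adding DF; D → B applies, adding B. So (C)⁺ = {BCDEF}.
This closure contains every attribute of R2, so R1 ∩ R2 → R2. The join is lossless.

Yes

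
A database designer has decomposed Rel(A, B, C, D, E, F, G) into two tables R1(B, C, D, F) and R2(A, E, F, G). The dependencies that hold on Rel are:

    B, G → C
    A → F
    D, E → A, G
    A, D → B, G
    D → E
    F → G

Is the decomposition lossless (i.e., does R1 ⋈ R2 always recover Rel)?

No

Common attributes: R1 ∩ R2 = {F}.
Closure of {F}: F → G applies, adding G. So (F)⁺ = {F, G}.
The closure contains neither all of R1 = {B, C, D, F} nor all of R2 = {A, E, F, G}, so the common attributes are not a superkey of either fragment. The join is lossy.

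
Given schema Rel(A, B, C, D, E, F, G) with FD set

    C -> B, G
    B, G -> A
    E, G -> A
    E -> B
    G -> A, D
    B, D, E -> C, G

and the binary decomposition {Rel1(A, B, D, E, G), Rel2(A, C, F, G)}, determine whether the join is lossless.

Common attributes: Rel1 ∩ Rel2 = {A, G}.
Closure of {A, G}: G → A, D applies, adding D. So (A, G)⁺ = {A, D, G}.
The closure contains neither all of Rel1 = {A, B, D, E, G} nor all of Rel2 = {A, C, F, G}, so the common attributes are not a superkey of either fragment. The join is lossy.

No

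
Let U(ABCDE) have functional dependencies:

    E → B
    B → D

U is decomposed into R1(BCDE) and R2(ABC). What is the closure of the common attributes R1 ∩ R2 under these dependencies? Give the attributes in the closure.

R1 ∩ R2 = {BC}.
B → D applies, adding D
Closure: {BCD}.

BCD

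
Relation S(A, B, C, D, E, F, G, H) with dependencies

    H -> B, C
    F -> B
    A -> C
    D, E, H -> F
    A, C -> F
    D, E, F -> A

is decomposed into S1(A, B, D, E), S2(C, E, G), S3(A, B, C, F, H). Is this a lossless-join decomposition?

No

Chase test. Columns are A, B, C, D, E, F, G, H; row i has aⱼ where attribute j ∈ Si, else bᵢⱼ.
Initial tableau (one row per fragment):
  row 1: a1 a2 b13 a4 a5 b16 b17 b18
  row 2: b21 b22 a3 b24 a5 b26 a7 b28
  row 3: a1 a2 a3 b34 b35 a6 b37 a8
Rows 1 and 3 agree on A; apply A→C and equate their C entries.
Rows 1 and 3 agree on A, C; apply A, C→F and equate their F entries.
No row becomes fully distinguished — the join is lossy.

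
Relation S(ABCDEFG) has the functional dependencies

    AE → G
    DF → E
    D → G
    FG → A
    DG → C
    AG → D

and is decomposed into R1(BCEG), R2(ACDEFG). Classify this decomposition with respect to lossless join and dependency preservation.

Lossless test: (CEG)⁺ = {CEG}, which is a superkey of neither fragment — lossy.
Dependency preservation: every FD's attributes lie within a single fragment, so each can be enforced locally — preserved.

lossy but dependency-preserving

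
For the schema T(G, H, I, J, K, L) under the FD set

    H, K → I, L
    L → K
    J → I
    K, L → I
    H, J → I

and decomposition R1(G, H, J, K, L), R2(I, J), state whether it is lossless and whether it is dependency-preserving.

Lossless test: (J)⁺ = {I, J}, which contains all of one fragment — lossless.
Dependency preservation: the restricted closure of {H, K} across the fragments never reaches {I, L}, so H, K → I, L cannot be enforced without a join — not preserved.

lossless but not dependency-preserving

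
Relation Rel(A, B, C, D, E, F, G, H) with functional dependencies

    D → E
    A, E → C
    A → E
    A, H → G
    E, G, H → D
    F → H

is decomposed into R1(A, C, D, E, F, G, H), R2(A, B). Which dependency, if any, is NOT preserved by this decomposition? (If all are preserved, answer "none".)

none

D → E lies within R1.
A, E → C lies within R1.
A → E lies within R1.
A, H → G lies within R1.
E, G, H → D lies within R1.
F → H lies within R1.
Every dependency is enforceable on the fragments, so the decomposition is dependency-preserving.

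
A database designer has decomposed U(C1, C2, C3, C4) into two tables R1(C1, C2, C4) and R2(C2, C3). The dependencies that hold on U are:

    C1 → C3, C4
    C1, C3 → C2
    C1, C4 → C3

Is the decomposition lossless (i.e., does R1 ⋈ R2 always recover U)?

No

Common attributes: R1 ∩ R2 = {C2}.
No dependency enlarges {C2}, so (C2)⁺ = {C2}.
The closure contains neither all of R1 = {C1, C2, C4} nor all of R2 = {C2, C3}, so the common attributes are not a superkey of either fragment. The join is lossy.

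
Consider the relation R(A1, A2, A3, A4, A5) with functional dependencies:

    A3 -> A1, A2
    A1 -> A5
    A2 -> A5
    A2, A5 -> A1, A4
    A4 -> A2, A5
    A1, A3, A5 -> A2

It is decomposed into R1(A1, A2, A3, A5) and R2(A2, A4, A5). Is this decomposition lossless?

Common attributes: R1 ∩ R2 = {A2, A5}.
Closure of {A2, A5}: A2, A5 → A1, A4 applies, adding A1, A4. So (A2, A5)⁺ = {A1, A2, A4, A5}.
This closure contains every attribute of R2, so R1 ∩ R2 → R2. The join is lossless.

Yes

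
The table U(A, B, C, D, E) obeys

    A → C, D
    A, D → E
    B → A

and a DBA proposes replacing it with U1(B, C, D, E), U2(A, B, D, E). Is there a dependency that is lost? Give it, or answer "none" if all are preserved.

A → C, D

Check A → C, D: no single fragment contains all of {A, C, D}, and the restricted closure of {A} across the fragments never reaches {C, D}.
A, D → E is preserved.
B → A is preserved.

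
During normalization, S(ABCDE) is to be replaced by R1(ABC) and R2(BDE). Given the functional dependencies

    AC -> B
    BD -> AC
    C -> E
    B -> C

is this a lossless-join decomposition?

No

Common attributes: R1 ∩ R2 = {B}.
Closure of {B}: B → C applies, adding C; C → E applies, adding E. So (B)⁺ = {BCE}.
The closure contains neither all of R1 = {ABC} nor all of R2 = {BDE}, so the common attributes are not a superkey of either fragment. The join is lossy.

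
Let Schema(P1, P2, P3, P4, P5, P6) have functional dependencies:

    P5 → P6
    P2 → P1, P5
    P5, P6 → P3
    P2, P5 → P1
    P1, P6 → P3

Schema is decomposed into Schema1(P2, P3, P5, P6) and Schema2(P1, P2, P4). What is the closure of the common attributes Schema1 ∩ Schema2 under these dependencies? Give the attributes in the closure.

Schema1 ∩ Schema2 = {P2}.
P2 → P1, P5 applies, adding P1, P5
P5 → P6 applies, adding P6
P5, P6 → P3 applies, adding P3
Closure: {P1, P2, P3, P5, P6}.

P1, P2, P3, P5, P6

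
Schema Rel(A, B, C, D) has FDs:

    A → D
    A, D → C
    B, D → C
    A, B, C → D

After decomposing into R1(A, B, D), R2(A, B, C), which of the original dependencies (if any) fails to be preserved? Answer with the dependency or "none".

Check B, D → C: no single fragment contains all of {B, C, D}, and the restricted closure of {B, D} across the fragments never reaches {C}.
A → D is preserved.
A, D → C is preserved.
A, B, C → D is preserved.

B, D → C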